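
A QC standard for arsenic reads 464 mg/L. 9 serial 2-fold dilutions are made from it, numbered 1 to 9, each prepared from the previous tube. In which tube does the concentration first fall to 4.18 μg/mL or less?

tube 7

Tube n has concentration 464 mg/L / 2ⁿ.
Need 2ⁿ ≥ 464 mg/L / 4.18 μg/mL = 111, so n ≥ 6.79.
First such tube: n = 7.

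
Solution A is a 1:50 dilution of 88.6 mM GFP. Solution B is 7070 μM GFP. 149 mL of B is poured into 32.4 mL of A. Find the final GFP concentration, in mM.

6.12 mM

C_A = 88.6 mM / 50 = 1.77 mM.
C_B = 7070 μM = 7.07 mM.
C_mix = (C_A·V_A + C_B·V_B)/(V_A + V_B) = (1.77×32.4 + 7.07×149) / 181.4 = 6.12 mM.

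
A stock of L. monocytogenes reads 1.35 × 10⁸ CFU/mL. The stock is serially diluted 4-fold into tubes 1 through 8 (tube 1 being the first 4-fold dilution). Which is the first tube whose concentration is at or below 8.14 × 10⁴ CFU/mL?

Tube n has concentration 1.35 × 10⁸ CFU/mL / 4ⁿ.
Need 4ⁿ ≥ 1.35 × 10⁸ CFU/mL / 8.14 × 10⁴ CFU/mL = 1658, so n ≥ 5.35.
First such tube: n = 6.

tube 6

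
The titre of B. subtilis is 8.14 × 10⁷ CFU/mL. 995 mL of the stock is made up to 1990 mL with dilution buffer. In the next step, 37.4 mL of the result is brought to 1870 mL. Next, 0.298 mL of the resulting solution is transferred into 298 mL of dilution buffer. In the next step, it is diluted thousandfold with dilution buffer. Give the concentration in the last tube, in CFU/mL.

Overall dilution factor = 2 × 50 × 1001 × 1000 = 1.00 × 10⁸.
8.14 × 10⁷ CFU/mL / 1.00 × 10⁸ = 0.813 CFU/mL.

0.813 CFU/mL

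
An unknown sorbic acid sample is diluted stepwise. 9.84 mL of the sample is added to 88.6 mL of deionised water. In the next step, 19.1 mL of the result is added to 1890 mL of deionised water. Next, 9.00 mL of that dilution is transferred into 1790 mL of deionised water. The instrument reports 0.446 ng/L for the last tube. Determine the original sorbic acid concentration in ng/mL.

Overall dilution factor = 10.00 × 99.95 × 199.9 = 2.00 × 10⁵.
Original = 0.446 ng/L × 2.00 × 10⁵ = 8.91 × 10⁴ ng/L = 89.1 ng/mL.

89.1 ng/mL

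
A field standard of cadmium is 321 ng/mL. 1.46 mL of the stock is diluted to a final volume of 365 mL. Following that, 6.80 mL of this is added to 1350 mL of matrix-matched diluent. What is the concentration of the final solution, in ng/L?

6.44 ng/L

Overall dilution factor = 250 × 199.5 = 4.99 × 10⁴.
321 ng/mL / 4.99 × 10⁴ = 6.44 × 10⁻³ ng/mL = 6.44 ng/L.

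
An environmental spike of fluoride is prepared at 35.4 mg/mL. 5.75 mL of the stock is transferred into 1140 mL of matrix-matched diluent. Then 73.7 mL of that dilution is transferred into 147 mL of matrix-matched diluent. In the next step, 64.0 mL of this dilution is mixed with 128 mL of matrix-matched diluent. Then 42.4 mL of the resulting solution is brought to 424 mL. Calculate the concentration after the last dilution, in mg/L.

1.98 mg/L

Overall dilution factor = 199.3 × 2.995 × 3 × 10 = 1.79 × 10⁴.
35.4 mg/mL / 1.79 × 10⁴ = 1.98 × 10⁻³ mg/mL = 1.98 mg/L.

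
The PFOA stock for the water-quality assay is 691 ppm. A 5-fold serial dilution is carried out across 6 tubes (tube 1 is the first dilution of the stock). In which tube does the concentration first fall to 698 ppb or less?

Tube n has concentration 691 ppm / 5ⁿ.
Need 5ⁿ ≥ 691 ppm / 698 ppb = 990, so n ≥ 4.29.
First such tube: n = 5.

tube 5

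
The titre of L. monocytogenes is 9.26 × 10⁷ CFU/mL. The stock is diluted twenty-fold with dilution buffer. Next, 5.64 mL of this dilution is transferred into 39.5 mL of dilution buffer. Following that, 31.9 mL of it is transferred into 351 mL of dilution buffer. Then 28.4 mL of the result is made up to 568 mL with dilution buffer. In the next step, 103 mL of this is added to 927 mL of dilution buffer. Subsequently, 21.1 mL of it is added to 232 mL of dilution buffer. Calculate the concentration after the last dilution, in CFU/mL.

20.1 CFU/mL

Overall dilution factor = 20 × 8.004 × 12.00 × 20 × 10 × 12.00 = 4.61 × 10⁶.
9.26 × 10⁷ CFU/mL / 4.61 × 10⁶ = 20.1 CFU/mL.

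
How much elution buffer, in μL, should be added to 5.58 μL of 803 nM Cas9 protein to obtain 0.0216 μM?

0.0216 μM = 21.6 nM.
V₂ = C₁V₁/C₂ = 803 × 5.58 / 21.6 = 207 μL.
Diluent to add = V₂ − V₁ = 207 − 5.58 = 202 μL.

202 μL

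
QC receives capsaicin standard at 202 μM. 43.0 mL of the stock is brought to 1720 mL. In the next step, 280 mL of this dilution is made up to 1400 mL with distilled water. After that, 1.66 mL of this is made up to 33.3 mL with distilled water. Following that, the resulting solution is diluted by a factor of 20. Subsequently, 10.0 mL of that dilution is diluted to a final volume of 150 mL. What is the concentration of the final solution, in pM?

Overall dilution factor = 40 × 5 × 20.06 × 20 × 15 = 1.20 × 10⁶.
202 μM / 1.20 × 10⁶ = 1.68 × 10⁻⁴ μM = 168 pM.

168 pM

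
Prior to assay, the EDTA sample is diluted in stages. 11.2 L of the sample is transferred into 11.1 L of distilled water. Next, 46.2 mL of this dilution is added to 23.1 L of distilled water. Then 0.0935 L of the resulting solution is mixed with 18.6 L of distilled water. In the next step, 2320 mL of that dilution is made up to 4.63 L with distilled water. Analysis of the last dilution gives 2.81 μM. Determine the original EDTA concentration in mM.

Overall dilution factor = 1.991 × 501 × 199.9 × 1.996 = 3.98 × 10⁵.
Original = 2.81 μM × 3.98 × 10⁵ = 1.12 × 10⁶ μM = 1120 mM.

1120 mM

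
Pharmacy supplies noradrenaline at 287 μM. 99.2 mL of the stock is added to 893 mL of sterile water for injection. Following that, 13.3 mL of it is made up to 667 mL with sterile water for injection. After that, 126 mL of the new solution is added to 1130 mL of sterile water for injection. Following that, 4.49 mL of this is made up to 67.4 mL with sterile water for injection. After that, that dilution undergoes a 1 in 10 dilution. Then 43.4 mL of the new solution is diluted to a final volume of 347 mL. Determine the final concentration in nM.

Overall dilution factor = 10.00 × 50.15 × 9.968 × 15.01 × 10 × 7.995 = 6.00 × 10⁶.
287 μM / 6.00 × 10⁶ = 4.78 × 10⁻⁵ μM = 0.0478 nM.

0.0478 nM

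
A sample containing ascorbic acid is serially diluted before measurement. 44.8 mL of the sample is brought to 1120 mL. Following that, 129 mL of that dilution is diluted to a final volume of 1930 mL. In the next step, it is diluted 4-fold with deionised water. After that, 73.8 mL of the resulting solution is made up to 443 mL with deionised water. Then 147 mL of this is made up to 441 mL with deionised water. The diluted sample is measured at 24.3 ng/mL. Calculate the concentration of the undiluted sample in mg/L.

655 mg/L

Overall dilution factor = 25 × 14.96 × 4 × 6.003 × 3 = 2.69 × 10⁴.
Original = 24.3 ng/mL × 2.69 × 10⁴ = 6.55 × 10⁵ ng/mL = 655 mg/L.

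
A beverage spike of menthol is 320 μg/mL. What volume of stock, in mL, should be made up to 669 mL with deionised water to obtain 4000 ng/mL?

4000 ng/mL = 4.00 μg/mL.
V₁ = C₂V₂/C₁ = 4.00 × 669 / 320 = 8.36 mL.

8.36 mL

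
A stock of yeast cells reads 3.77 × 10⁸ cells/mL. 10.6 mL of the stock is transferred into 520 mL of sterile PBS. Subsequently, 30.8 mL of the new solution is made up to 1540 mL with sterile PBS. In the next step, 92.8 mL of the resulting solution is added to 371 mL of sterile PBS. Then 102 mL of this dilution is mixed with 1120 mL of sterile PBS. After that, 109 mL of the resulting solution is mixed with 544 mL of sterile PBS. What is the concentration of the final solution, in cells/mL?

420 cells/mL

Overall dilution factor = 50.06 × 50 × 4.998 × 11.98 × 5.991 = 8.98 × 10⁵.
3.77 × 10⁸ cells/mL / 8.98 × 10⁵ = 420 cells/mL.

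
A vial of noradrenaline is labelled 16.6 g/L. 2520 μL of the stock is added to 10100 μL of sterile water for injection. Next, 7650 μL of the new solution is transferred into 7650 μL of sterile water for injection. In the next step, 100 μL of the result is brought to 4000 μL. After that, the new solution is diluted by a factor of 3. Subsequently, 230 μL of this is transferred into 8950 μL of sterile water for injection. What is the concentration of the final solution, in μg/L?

Overall dilution factor = 5.008 × 2 × 40 × 3 × 39.91 = 4.80 × 10⁴.
16.6 g/L / 4.80 × 10⁴ = 3.46 × 10⁻⁴ g/L = 346 μg/L.

346 μg/L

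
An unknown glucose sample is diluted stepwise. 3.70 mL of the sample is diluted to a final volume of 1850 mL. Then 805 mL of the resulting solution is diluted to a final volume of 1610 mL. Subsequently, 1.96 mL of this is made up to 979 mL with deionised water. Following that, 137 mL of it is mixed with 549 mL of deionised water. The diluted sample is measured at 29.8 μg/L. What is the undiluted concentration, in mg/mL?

Overall dilution factor = 500 × 2 × 499.5 × 5.007 = 2.50 × 10⁶.
Original = 29.8 μg/L × 2.50 × 10⁶ = 7.45 × 10⁷ μg/L = 74.5 mg/mL.

74.5 mg/mL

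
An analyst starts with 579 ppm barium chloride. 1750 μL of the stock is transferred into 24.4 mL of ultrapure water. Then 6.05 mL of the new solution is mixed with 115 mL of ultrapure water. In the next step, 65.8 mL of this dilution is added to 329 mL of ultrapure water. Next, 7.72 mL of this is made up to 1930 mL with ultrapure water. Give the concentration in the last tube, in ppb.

Overall dilution factor = 14.94 × 20.01 × 6 × 250 = 4.48 × 10⁵.
579 ppm / 4.48 × 10⁵ = 1.29 × 10⁻³ ppm = 1.29 ppb.

1.29 ppb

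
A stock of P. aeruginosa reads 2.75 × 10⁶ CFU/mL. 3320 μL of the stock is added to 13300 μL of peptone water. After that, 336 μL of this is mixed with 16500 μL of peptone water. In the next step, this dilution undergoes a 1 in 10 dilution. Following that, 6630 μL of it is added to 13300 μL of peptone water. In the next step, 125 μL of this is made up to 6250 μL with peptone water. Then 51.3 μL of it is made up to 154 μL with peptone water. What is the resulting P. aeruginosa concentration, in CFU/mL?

2.43 CFU/mL

Overall dilution factor = 5.006 × 50.11 × 10 × 3.006 × 50 × 3.002 = 1.13 × 10⁶.
2.75 × 10⁶ CFU/mL / 1.13 × 10⁶ = 2.43 CFU/mL.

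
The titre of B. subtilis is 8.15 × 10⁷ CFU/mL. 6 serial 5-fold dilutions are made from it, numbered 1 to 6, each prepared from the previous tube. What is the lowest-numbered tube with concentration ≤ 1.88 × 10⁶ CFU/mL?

tube 3

Tube n has concentration 8.15 × 10⁷ CFU/mL / 5ⁿ.
Need 5ⁿ ≥ 8.15 × 10⁷ CFU/mL / 1.88 × 10⁶ CFU/mL = 43.4, so n ≥ 2.34.
First such tube: n = 3.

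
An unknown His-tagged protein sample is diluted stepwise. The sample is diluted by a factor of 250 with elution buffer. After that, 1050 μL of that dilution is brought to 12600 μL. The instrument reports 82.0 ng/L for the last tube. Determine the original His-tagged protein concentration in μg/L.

246 μg/L

Overall dilution factor = 250 × 12 = 3000.
Original = 82.0 ng/L × 3000 = 2.46 × 10⁵ ng/L = 246 μg/L.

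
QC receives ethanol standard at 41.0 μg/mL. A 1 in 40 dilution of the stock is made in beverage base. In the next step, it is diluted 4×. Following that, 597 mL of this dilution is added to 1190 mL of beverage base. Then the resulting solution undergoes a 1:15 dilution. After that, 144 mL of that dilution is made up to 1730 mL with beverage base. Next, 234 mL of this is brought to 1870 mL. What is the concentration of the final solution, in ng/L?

59.4 ng/L

Overall dilution factor = 40 × 4 × 2.993 × 15 × 12.01 × 7.991 = 6.90 × 10⁵.
41.0 μg/mL / 6.90 × 10⁵ = 5.94 × 10⁻⁵ μg/mL = 59.4 ng/L.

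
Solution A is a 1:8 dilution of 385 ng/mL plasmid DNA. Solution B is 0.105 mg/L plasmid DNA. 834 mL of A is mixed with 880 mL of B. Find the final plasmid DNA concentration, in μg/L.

77.3 μg/L

C_A = 385 ng/mL / 8 = 48.1 ng/mL.
C_B = 0.105 mg/L = 105 ng/mL.
C_mix = (C_A·V_A + C_B·V_B)/(V_A + V_B) = (48.1×834 + 105×880) / 1714 = 77.3 ng/mL = 77.3 μg/L.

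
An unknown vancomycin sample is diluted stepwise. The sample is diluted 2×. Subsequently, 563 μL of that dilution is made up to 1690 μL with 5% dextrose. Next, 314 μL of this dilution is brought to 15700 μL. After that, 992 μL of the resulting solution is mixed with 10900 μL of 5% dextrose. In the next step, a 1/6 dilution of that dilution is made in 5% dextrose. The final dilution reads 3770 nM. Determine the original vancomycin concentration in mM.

81.4 mM

Overall dilution factor = 2 × 3.002 × 50 × 11.99 × 6 = 2.16 × 10⁴.
Original = 3770 nM × 2.16 × 10⁴ = 8.14 × 10⁷ nM = 81.4 mM.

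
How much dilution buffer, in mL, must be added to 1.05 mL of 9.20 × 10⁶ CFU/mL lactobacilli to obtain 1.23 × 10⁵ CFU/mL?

77.5 mL

V₂ = C₁V₁/C₂ = 9.20 × 10⁶ × 1.05 / 1.23 × 10⁵ = 78.5 mL.
Diluent to add = V₂ − V₁ = 78.5 − 1.05 = 77.5 mL.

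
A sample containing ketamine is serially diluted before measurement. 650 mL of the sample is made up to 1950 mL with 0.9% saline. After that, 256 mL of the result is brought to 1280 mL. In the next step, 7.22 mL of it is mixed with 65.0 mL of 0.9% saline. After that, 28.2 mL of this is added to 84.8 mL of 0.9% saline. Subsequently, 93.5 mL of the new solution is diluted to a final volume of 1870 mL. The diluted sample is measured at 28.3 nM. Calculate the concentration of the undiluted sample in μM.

340 μM

Overall dilution factor = 3 × 5 × 10.00 × 4.007 × 20 = 1.20 × 10⁴.
Original = 28.3 nM × 1.20 × 10⁴ = 3.40 × 10⁵ nM = 340 μM.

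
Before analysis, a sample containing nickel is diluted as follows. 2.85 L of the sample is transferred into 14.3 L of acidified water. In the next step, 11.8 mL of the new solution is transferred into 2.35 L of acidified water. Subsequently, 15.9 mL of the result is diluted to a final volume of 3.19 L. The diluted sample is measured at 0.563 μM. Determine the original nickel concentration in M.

Overall dilution factor = 6.018 × 200.2 × 200.6 = 2.42 × 10⁵.
Original = 0.563 μM × 2.42 × 10⁵ = 1.36 × 10⁵ μM = 0.136 M.

0.136 M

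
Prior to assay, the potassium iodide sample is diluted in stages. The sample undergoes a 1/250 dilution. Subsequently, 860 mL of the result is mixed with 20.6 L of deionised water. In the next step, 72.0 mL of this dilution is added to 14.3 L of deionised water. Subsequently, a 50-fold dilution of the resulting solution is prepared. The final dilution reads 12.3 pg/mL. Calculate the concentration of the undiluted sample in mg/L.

Overall dilution factor = 250 × 24.95 × 199.6 × 50 = 6.23 × 10⁷.
Original = 12.3 pg/mL × 6.23 × 10⁷ = 7.66 × 10⁸ pg/mL = 766 mg/L.

766 mg/L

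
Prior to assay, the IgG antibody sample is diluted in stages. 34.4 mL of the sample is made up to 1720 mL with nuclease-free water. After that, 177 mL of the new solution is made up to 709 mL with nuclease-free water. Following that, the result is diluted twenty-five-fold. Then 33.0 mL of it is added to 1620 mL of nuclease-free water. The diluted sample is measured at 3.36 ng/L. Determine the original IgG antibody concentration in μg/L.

Overall dilution factor = 50 × 4.006 × 25 × 50.09 = 2.51 × 10⁵.
Original = 3.36 ng/L × 2.51 × 10⁵ = 8.43 × 10⁵ ng/L = 843 μg/L.

843 μg/L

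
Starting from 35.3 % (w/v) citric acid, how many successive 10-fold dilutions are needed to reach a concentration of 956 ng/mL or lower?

Need 10ⁿ ≥ 3.69 × 10⁵, so n ≥ log(3.69 × 10⁵)/log(10) = 5.57.
Minimum whole steps: n = 6.

6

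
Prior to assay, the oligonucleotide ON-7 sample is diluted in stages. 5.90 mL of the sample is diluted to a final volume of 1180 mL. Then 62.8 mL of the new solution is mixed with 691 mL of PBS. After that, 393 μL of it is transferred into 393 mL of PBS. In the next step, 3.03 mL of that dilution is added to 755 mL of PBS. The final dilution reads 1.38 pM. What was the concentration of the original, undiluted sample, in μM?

830 μM

Overall dilution factor = 200 × 12.00 × 1001 × 250.2 = 6.01 × 10⁸.
Original = 1.38 pM × 6.01 × 10⁸ = 8.30 × 10⁸ pM = 830 μM.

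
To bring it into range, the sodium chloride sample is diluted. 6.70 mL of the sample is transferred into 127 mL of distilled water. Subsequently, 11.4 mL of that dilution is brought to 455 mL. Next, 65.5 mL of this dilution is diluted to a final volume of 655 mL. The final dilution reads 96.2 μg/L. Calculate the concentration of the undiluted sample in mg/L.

766 mg/L

Overall dilution factor = 19.96 × 39.91 × 10 = 7965.
Original = 96.2 μg/L × 7965 = 7.66 × 10⁵ μg/L = 766 mg/L.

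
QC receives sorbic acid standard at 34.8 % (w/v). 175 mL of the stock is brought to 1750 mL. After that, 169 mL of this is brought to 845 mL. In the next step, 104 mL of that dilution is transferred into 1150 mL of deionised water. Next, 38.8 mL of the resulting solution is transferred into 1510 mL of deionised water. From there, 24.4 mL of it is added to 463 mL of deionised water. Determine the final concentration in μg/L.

724 μg/L

Overall dilution factor = 10 × 5 × 12.06 × 39.92 × 19.98 = 4.81 × 10⁵.
34.8 % (w/v) / 4.81 × 10⁵ = 7.24 × 10⁻⁵ % (w/v) = 724 μg/L.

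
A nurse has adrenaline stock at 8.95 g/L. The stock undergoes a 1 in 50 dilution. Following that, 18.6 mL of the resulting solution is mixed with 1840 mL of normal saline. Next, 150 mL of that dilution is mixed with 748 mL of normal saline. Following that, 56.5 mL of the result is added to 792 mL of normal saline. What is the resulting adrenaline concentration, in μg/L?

Overall dilution factor = 50 × 99.92 × 5.987 × 15.02 = 4.49 × 10⁵.
8.95 g/L / 4.49 × 10⁵ = 1.99 × 10⁻⁵ g/L = 19.9 μg/L.

19.9 μg/L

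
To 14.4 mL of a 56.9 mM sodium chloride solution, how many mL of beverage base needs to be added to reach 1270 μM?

1270 μM = 1.27 mM.
V₂ = C₁V₁/C₂ = 56.9 × 14.4 / 1.27 = 645 mL.
Diluent to add = V₂ − V₁ = 645 − 14.4 = 631 mL.

631 mL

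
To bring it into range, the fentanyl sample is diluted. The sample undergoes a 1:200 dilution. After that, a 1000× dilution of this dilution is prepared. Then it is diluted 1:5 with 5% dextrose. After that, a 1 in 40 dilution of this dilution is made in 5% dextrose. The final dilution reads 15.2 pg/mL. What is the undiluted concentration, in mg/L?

Overall dilution factor = 200 × 1000 × 5 × 40 = 4.00 × 10⁷.
Original = 15.2 pg/mL × 4.00 × 10⁷ = 6.08 × 10⁸ pg/mL = 608 mg/L.

608 mg/L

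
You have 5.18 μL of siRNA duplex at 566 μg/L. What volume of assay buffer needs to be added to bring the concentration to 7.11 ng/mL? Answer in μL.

407 μL

7.11 ng/mL = 7.11 μg/L.
V₂ = C₁V₁/C₂ = 566 × 5.18 / 7.11 = 412 μL.
Diluent to add = V₂ − V₁ = 412 − 5.18 = 407 μL.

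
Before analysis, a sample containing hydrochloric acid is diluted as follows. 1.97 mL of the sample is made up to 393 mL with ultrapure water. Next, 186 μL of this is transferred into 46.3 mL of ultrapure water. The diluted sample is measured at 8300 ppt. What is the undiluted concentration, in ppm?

Overall dilution factor = 199.5 × 249.9 = 4.99 × 10⁴.
Original = 8300 ppt × 4.99 × 10⁴ = 4.14 × 10⁸ ppt = 414 ppm.

414 ppm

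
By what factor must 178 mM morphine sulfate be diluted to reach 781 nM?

Factor = C₀/C_target = 178 mM / 781 nM = 2.28 × 10⁵.

2.28 × 10⁵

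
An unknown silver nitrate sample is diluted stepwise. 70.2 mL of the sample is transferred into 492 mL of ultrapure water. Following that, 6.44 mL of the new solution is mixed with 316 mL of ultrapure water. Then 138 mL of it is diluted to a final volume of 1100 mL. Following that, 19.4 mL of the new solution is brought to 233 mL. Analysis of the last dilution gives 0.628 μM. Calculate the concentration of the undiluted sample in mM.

24.1 mM

Overall dilution factor = 8.009 × 50.07 × 7.971 × 12.01 = 3.84 × 10⁴.
Original = 0.628 μM × 3.84 × 10⁴ = 2.41 × 10⁴ μM = 24.1 mM.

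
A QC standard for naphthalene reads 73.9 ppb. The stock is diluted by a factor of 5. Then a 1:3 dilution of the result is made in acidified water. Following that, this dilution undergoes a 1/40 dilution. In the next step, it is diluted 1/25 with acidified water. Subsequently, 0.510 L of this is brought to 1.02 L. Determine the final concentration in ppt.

Overall dilution factor = 5 × 3 × 40 × 25 × 2 = 3.00 × 10⁴.
73.9 ppb / 3.00 × 10⁴ = 2.46 × 10⁻³ ppb = 2.46 ppt.

2.46 ppt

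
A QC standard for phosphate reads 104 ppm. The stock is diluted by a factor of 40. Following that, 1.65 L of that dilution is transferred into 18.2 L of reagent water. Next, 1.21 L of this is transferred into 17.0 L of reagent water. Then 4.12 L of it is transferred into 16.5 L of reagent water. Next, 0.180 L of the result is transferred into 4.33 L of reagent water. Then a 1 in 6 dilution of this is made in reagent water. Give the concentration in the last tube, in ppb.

0.0191 ppb

Overall dilution factor = 40 × 12.03 × 15.05 × 5.005 × 25.06 × 6 = 5.45 × 10⁶.
104 ppm / 5.45 × 10⁶ = 1.91 × 10⁻⁵ ppm = 0.0191 ppb.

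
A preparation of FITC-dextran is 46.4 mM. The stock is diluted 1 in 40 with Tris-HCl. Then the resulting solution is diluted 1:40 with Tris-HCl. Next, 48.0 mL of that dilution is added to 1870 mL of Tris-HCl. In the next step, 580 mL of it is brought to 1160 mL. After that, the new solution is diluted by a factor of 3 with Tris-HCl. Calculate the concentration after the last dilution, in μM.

0.121 μM

Overall dilution factor = 40 × 40 × 39.96 × 2 × 3 = 3.84 × 10⁵.
46.4 mM / 3.84 × 10⁵ = 1.21 × 10⁻⁴ mM = 0.121 μM.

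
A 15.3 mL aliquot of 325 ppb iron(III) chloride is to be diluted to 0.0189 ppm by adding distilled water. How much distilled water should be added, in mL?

248 mL

0.0189 ppm = 18.9 ppb.
V₂ = C₁V₁/C₂ = 325 × 15.3 / 18.9 = 263 mL.
Diluent to add = V₂ − V₁ = 263 − 15.3 = 248 mL.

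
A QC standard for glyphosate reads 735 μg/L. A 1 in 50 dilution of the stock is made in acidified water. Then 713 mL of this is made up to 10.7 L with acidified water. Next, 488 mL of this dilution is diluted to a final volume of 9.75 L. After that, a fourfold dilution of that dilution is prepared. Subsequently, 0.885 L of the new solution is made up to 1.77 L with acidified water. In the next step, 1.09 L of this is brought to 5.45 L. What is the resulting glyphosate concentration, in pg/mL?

Overall dilution factor = 50 × 15.01 × 19.98 × 4 × 2 × 5 = 6.00 × 10⁵.
735 μg/L / 6.00 × 10⁵ = 1.23 × 10⁻³ μg/L = 1.23 pg/mL.

1.23 pg/mL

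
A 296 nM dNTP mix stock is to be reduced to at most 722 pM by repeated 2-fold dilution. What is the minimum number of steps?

9

Need 2ⁿ ≥ 410, so n ≥ log(410)/log(2) = 8.68.
Minimum whole steps: n = 9.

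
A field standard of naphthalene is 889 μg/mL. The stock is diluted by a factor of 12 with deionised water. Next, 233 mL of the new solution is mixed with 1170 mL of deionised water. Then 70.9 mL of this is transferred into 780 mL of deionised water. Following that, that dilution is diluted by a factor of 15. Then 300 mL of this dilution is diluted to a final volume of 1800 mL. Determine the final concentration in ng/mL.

Overall dilution factor = 12 × 6.021 × 12.00 × 15 × 6 = 7.80 × 10⁴.
889 μg/mL / 7.80 × 10⁴ = 0.0114 μg/mL = 11.4 ng/mL.

11.4 ng/mL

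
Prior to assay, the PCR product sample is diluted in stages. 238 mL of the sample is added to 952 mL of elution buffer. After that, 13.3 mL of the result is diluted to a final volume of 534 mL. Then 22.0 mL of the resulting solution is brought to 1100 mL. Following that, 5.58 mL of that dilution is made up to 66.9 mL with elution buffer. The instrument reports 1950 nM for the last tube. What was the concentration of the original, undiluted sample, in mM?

Overall dilution factor = 5 × 40.15 × 50 × 11.99 = 1.20 × 10⁵.
Original = 1950 nM × 1.20 × 10⁵ = 2.35 × 10⁸ nM = 235 mM.

235 mM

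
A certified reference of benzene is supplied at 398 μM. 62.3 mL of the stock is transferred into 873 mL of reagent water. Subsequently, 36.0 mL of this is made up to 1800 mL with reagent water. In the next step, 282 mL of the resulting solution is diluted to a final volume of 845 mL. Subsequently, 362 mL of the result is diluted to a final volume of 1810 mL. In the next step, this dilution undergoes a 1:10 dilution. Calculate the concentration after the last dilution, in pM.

Overall dilution factor = 15.01 × 50 × 2.996 × 5 × 10 = 1.12 × 10⁵.
398 μM / 1.12 × 10⁵ = 3.54 × 10⁻³ μM = 3540 pM.

3540 pM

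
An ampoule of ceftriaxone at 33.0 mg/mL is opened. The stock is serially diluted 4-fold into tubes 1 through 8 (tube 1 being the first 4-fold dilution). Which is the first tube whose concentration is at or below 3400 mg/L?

Tube n has concentration 33.0 mg/mL / 4ⁿ.
Need 4ⁿ ≥ 33.0 mg/mL / 3400 mg/L = 9.71, so n ≥ 1.64.
First such tube: n = 2.

tube 2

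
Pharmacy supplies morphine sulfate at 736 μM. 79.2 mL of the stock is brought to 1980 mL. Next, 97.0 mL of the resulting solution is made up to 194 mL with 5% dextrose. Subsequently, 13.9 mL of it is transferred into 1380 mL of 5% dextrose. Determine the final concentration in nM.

147 nM

Overall dilution factor = 25 × 2 × 100.3 = 5014.
736 μM / 5014 = 0.147 μM = 147 nM.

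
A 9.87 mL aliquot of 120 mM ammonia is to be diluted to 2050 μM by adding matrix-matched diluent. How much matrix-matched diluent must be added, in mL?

568 mL

2050 μM = 2.05 mM.
V₂ = C₁V₁/C₂ = 120 × 9.87 / 2.05 = 578 mL.
Diluent to add = V₂ − V₁ = 578 − 9.87 = 568 mL.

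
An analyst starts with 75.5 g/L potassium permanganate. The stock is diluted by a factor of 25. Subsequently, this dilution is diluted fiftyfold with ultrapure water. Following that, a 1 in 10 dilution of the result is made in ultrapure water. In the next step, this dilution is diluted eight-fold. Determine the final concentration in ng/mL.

Overall dilution factor = 25 × 50 × 10 × 8 = 1.00 × 10⁵.
75.5 g/L / 1.00 × 10⁵ = 7.55 × 10⁻⁴ g/L = 755 ng/mL.

755 ng/mL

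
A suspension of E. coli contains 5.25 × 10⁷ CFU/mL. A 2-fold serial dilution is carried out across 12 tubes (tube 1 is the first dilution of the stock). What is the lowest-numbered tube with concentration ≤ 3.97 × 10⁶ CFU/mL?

Tube n has concentration 5.25 × 10⁷ CFU/mL / 2ⁿ.
Need 2ⁿ ≥ 5.25 × 10⁷ CFU/mL / 3.97 × 10⁶ CFU/mL = 13.2, so n ≥ 3.73.
First such tube: n = 4.

tube 4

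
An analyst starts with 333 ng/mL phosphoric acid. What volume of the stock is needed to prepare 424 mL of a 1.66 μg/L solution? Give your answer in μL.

2110 μL

1.66 μg/L = 1.66 ng/mL.
V₁ = C₂V₂/C₁ = 1.66 × 424 / 333 = 2.11 mL = 2110 μL.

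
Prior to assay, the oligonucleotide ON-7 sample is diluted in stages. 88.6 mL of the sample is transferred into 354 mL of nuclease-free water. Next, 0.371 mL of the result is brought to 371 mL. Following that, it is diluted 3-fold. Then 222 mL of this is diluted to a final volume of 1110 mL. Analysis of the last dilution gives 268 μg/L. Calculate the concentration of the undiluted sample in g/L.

20.1 g/L

Overall dilution factor = 4.995 × 1000 × 3 × 5 = 7.49 × 10⁴.
Original = 268 μg/L × 7.49 × 10⁴ = 2.01 × 10⁷ μg/L = 20.1 g/L.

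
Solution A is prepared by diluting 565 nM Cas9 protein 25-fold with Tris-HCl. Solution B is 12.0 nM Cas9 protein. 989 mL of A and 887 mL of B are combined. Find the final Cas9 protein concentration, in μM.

C_A = 565 nM / 25 = 22.6 nM.
C_mix = (C_A·V_A + C_B·V_B)/(V_A + V_B) = (22.6×989 + 12.0×887) / 1876 = 17.6 nM = 0.0176 μM.

0.0176 μM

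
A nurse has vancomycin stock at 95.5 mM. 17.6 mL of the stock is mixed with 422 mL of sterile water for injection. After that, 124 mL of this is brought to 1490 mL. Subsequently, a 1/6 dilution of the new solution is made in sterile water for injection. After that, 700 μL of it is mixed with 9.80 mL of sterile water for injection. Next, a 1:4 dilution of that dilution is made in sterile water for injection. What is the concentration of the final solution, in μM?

Overall dilution factor = 24.98 × 12.02 × 6 × 15 × 4 = 1.08 × 10⁵.
95.5 mM / 1.08 × 10⁵ = 8.84 × 10⁻⁴ mM = 0.884 μM.

0.884 μM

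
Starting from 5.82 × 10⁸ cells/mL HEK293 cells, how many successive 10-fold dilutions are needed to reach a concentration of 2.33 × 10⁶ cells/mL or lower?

3

Need 10ⁿ ≥ 250, so n ≥ log(250)/log(10) = 2.40.
Minimum whole steps: n = 3.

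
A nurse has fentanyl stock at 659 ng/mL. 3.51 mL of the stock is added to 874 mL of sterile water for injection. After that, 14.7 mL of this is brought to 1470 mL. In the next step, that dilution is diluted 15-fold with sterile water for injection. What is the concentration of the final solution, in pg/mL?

Overall dilution factor = 250.0 × 100 × 15 = 3.75 × 10⁵.
659 ng/mL / 3.75 × 10⁵ = 1.76 × 10⁻³ ng/mL = 1.76 pg/mL.

1.76 pg/mL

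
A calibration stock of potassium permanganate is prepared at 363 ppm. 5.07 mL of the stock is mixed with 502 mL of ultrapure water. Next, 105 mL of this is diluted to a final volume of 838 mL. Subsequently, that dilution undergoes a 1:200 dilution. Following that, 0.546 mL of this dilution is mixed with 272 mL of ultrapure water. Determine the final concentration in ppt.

4.56 ppt

Overall dilution factor = 100.0 × 7.981 × 200 × 499.2 = 7.97 × 10⁷.
363 ppm / 7.97 × 10⁷ = 4.56 × 10⁻⁶ ppm = 4.56 ppt.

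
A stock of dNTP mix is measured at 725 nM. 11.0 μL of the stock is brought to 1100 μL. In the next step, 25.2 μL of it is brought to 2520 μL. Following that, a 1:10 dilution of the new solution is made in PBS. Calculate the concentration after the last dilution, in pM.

Overall dilution factor = 100 × 100 × 10 = 1.00 × 10⁵.
725 nM / 1.00 × 10⁵ = 7.25 × 10⁻³ nM = 7.25 pM.

7.25 pM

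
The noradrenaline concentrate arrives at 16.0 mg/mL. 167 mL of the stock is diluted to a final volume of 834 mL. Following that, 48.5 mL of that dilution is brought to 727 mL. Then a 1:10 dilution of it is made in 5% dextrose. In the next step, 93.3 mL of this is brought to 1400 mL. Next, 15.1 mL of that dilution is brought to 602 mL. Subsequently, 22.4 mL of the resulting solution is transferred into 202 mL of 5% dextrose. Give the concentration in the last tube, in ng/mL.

3.57 ng/mL

Overall dilution factor = 4.994 × 14.99 × 10 × 15.01 × 39.87 × 10.02 = 4.49 × 10⁶.
16.0 mg/mL / 4.49 × 10⁶ = 3.57 × 10⁻⁶ mg/mL = 3.57 ng/mL.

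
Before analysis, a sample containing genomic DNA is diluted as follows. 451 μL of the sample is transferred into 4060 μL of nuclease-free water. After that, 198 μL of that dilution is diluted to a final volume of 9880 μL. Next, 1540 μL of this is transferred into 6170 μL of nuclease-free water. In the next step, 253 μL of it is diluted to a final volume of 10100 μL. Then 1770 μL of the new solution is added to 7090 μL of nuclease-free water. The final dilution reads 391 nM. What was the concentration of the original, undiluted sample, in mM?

195 mM

Overall dilution factor = 10.00 × 49.90 × 5.006 × 39.92 × 5.006 = 4.99 × 10⁵.
Original = 391 nM × 4.99 × 10⁵ = 1.95 × 10⁸ nM = 195 mM.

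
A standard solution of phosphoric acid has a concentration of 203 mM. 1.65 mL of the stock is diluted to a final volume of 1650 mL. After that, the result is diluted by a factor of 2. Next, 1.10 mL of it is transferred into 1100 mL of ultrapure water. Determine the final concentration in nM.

Overall dilution factor = 1000 × 2 × 1001 = 2.00 × 10⁶.
203 mM / 2.00 × 10⁶ = 1.01 × 10⁻⁴ mM = 101 nM.

101 nM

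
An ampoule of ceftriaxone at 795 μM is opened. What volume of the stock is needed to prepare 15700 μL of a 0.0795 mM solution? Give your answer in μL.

0.0795 mM = 79.5 μM.
V₁ = C₂V₂/C₁ = 79.5 × 15700 / 795 = 1570 μL.

1570 μL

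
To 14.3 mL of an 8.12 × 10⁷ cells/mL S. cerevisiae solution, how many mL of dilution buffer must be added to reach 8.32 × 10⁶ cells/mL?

125 mL

V₂ = C₁V₁/C₂ = 8.12 × 10⁷ × 14.3 / 8.32 × 10⁶ = 140 mL.
Diluent to add = V₂ − V₁ = 140 − 14.3 = 125 mL.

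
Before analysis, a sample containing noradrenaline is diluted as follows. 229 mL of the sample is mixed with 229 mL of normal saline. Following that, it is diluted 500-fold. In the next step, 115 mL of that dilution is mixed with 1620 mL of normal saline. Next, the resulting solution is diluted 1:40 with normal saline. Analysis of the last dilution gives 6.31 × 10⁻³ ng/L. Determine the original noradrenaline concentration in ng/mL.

3.81 ng/mL

Overall dilution factor = 2 × 500 × 15.09 × 40 = 6.03 × 10⁵.
Original = 6.31 × 10⁻³ ng/L × 6.03 × 10⁵ = 3808 ng/L = 3.81 ng/mL.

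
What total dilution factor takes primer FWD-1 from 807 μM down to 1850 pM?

4.36 × 10⁵

Factor = C₀/C_target = 807 μM / 1850 pM = 4.36 × 10⁵.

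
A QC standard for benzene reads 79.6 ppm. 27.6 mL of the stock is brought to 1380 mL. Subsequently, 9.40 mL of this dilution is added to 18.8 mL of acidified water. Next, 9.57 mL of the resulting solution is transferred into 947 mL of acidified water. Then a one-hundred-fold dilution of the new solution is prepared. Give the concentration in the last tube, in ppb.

Overall dilution factor = 50 × 3 × 99.96 × 100 = 1.50 × 10⁶.
79.6 ppm / 1.50 × 10⁶ = 5.31 × 10⁻⁵ ppm = 0.0531 ppb.

0.0531 ppb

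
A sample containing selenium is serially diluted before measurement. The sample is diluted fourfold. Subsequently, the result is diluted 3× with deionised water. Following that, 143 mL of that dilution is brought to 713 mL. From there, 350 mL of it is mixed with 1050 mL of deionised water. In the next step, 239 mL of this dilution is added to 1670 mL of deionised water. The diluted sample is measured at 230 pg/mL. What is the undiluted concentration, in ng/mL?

440 ng/mL

Overall dilution factor = 4 × 3 × 4.986 × 4 × 7.987 = 1912.
Original = 230 pg/mL × 1912 = 4.40 × 10⁵ pg/mL = 440 ng/mL.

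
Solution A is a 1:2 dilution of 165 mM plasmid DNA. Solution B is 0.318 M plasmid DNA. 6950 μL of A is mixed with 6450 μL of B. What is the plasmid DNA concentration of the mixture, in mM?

C_A = 165 mM / 2 = 82.5 mM.
C_B = 0.318 M = 318 mM.
C_mix = (C_A·V_A + C_B·V_B)/(V_A + V_B) = (82.5×6950 + 318×6450) / 13400 = 196 mM.

196 mM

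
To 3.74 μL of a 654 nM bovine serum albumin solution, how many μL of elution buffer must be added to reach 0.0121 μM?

0.0121 μM = 12.1 nM.
V₂ = C₁V₁/C₂ = 654 × 3.74 / 12.1 = 202 μL.
Diluent to add = V₂ − V₁ = 202 − 3.74 = 198 μL.

198 μL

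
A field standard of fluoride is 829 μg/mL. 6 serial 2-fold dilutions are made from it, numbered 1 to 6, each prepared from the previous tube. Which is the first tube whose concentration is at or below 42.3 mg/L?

tube 5

Tube n has concentration 829 μg/mL / 2ⁿ.
Need 2ⁿ ≥ 829 μg/mL / 42.3 mg/L = 19.6, so n ≥ 4.29.
First such tube: n = 5.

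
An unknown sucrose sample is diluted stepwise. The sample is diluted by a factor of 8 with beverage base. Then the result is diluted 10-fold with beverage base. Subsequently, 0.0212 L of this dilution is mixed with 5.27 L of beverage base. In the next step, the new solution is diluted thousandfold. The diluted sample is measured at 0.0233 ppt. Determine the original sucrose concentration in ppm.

Overall dilution factor = 8 × 10 × 249.6 × 1000 = 2.00 × 10⁷.
Original = 0.0233 ppt × 2.00 × 10⁷ = 4.65 × 10⁵ ppt = 0.465 ppm.

0.465 ppm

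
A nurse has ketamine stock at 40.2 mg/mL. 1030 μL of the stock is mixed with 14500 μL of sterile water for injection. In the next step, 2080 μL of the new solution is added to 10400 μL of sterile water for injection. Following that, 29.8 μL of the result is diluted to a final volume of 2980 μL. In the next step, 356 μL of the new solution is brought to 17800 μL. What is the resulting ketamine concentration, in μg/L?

Overall dilution factor = 15.08 × 6 × 100 × 50 = 4.52 × 10⁵.
40.2 mg/mL / 4.52 × 10⁵ = 8.89 × 10⁻⁵ mg/mL = 88.9 μg/L.

88.9 μg/L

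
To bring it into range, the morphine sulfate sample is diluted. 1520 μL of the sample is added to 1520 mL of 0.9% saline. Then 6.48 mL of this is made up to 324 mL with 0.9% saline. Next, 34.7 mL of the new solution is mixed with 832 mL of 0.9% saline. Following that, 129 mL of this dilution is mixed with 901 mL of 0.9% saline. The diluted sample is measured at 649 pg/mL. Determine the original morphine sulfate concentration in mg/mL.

Overall dilution factor = 1001 × 50 × 24.98 × 7.984 = 9.98 × 10⁶.
Original = 649 pg/mL × 9.98 × 10⁶ = 6.48 × 10⁹ pg/mL = 6.48 mg/mL.

6.48 mg/mL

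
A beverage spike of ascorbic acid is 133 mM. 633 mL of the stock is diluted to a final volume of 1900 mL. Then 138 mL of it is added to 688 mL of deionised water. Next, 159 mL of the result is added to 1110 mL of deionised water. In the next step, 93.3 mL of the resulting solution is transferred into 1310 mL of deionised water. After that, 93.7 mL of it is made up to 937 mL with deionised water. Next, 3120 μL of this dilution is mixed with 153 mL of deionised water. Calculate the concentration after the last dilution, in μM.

Overall dilution factor = 3.002 × 5.986 × 7.981 × 15.04 × 10 × 50.04 = 1.08 × 10⁶.
133 mM / 1.08 × 10⁶ = 1.23 × 10⁻⁴ mM = 0.123 μM.

0.123 μM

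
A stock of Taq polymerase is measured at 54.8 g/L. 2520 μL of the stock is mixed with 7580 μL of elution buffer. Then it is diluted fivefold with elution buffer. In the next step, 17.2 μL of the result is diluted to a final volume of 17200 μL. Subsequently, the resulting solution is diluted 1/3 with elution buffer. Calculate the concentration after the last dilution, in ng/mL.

912 ng/mL

Overall dilution factor = 4.008 × 5 × 1000 × 3 = 6.01 × 10⁴.
54.8 g/L / 6.01 × 10⁴ = 9.12 × 10⁻⁴ g/L = 912 ng/mL.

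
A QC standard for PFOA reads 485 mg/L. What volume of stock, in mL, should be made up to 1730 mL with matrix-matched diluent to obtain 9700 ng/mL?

9700 ng/mL = 9.70 mg/L.
V₁ = C₂V₂/C₁ = 9.70 × 1730 / 485 = 34.6 mL.

34.6 mL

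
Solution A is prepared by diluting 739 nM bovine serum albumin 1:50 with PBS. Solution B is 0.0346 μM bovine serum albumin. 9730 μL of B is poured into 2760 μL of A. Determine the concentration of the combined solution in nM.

C_A = 739 nM / 50 = 14.8 nM.
C_B = 0.0346 μM = 34.6 nM.
C_mix = (C_A·V_A + C_B·V_B)/(V_A + V_B) = (14.8×2760 + 34.6×9730) / 12490 = 30.2 nM.

30.2 nM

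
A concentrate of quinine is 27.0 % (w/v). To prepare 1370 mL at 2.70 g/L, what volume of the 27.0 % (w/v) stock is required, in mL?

13.7 mL

2.70 g/L = 0.270 % (w/v).
V₁ = C₂V₂/C₁ = 0.270 × 1370 / 27.0 = 13.7 mL.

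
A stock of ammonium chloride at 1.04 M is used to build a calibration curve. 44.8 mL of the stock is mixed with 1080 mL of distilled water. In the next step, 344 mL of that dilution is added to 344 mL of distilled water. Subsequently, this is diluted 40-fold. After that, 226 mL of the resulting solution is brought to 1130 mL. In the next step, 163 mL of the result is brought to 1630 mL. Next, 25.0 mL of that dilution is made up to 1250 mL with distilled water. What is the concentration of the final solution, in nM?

207 nM

Overall dilution factor = 25.11 × 2 × 40 × 5 × 10 × 50 = 5.02 × 10⁶.
1.04 M / 5.02 × 10⁶ = 2.07 × 10⁻⁷ M = 207 nM.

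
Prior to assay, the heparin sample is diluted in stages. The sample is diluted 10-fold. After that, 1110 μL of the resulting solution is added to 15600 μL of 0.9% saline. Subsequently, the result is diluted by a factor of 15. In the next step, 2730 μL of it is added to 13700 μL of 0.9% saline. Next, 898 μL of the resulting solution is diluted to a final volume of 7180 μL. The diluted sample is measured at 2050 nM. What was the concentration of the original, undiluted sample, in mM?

Overall dilution factor = 10 × 15.05 × 15 × 6.018 × 7.996 = 1.09 × 10⁵.
Original = 2050 nM × 1.09 × 10⁵ = 2.23 × 10⁸ nM = 223 mM.

223 mM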